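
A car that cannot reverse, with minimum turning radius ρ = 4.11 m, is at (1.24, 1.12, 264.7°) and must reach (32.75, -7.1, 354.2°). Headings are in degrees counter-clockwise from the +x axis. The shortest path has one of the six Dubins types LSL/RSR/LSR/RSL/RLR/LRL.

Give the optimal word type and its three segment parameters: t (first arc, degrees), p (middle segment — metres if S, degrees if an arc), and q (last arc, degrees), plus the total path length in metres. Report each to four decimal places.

LSL: t = 87.6238°, p = 28.0846 m, q = 1.8762°, L = 34.5047 m

Let ψ = atan2(Δy, Δx) = atan2(-8.22, 31.51) = -14.6209° be the start→goal bearing.
Normalize: d = |goal − start| / ρ = 32.564528/4.11 = 7.923243, α = (θ_start − ψ) mod 360° = 279.3209° = 4.875069 rad, β = (θ_goal − ψ) mod 360° = 8.8209° = 0.153953 rad.
Common terms: sin α = -0.986797, cos α = 0.161963, sin β = 0.153346, cos β = 0.988173, cos(α−β) = 0.008727, d² = 62.777778. Work in radians in the unit-radius frame; every candidate has L = ρ·(t + p + q).
LSL: p² = 2 + d² − 2cos(α−β) + 2d(sin α − sin β) = 46.693071; p = √p² = 6.833233; φ = atan2(cos β − cos α, d + sin α − sin β) = 0.121207 rad; t = (φ − α) mod 2π = 1.529323 rad, q = (β − φ) mod 2π = 0.032746 rad → L = 4.11·(1.529323 + 6.833233 + 0.032746) = 4.11·8.395302 = 34.504693 m
RSR: p² = 2 + d² − 2cos(α−β) + 2d(sin β − sin α) = 82.827579; p = √p² = 9.100966; φ = atan2(cos α − cos β, d − sin α + sin β) = -0.090908 rad; t = (α − φ) mod 2π = 4.965977 rad, q = (φ − β) mod 2π = 6.038324 rad → L = 4.11·(4.965977 + 9.100966 + 6.038324) = 4.11·20.105267 = 82.632646 m
LSR: p² = d² − 2 + 2cos(α−β) + 2d(sin α + sin β) = 47.587963; p = √p² = 6.898403; φ = atan2(−cos α − cos β, d + sin α + sin β) − atan2(−2, p) = 0.121362 rad; t = (φ − α) mod 2π = 1.529479 rad, q = (φ − β) mod 2π = 6.250594 rad → L = 4.11·(1.529479 + 6.898403 + 6.250594) = 4.11·14.678476 = 60.328537 m
RSL: p² = d² − 2 + 2cos(α−β) − 2d(sin α + sin β) = 74.002499; p = √p² = 8.602471; φ = atan2(cos α + cos β, d − sin α − sin β) − atan2(2, p) = -0.097837 rad; t = (α − φ) mod 2π = 4.972906 rad, q = (β − φ) mod 2π = 0.251790 rad → L = 4.11·(4.972906 + 8.602471 + 0.251790) = 4.11·13.827167 = 56.829657 m
RLR: c = (6 − d² + 2cos(α−β) + 2d(sin α − sin β))/8 = -9.353447, |c| > 1 → infeasible
LRL: c = (6 − d² + 2cos(α−β) − 2d(sin α − sin β))/8 = -4.836634, |c| > 1 → infeasible
Shortest: LSL with L = 34.504693 m ≈ 34.5047 m
Convert LSL to answer units (arcs ×180/π): t = 1.529323·180/π = 87.6238°, p = ρ·p = 4.11·6.833233 = 28.0846 m, q = 0.032746·180/π = 1.8762°, L = 34.5047 m.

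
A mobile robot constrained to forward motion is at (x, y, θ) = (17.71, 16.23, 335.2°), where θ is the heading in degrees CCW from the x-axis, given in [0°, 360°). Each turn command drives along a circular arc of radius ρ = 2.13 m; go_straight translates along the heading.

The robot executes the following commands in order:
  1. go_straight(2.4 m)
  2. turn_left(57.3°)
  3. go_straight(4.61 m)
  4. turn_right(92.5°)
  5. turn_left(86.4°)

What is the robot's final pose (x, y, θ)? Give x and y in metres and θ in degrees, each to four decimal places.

(31.5954, 16.2631, 26.4000°)

set_pose: (x, y, θ) = (17.7100, 16.2300, 335.2000°), ρ = 2.13
go_straight(2.4): x += 2.4·cos θ, y += 2.4·sin θ → (19.8887, 15.2233, 335.2000°)
turn_left(57.3°): centre at ρ to the left, rotate +57.3° → (21.9265, 15.3605, 392.5000° ≡ 32.5000°)
go_straight(4.61): x += 4.61·cos θ, y += 4.61·sin θ → (25.8146, 17.8374, 32.5000°)
turn_right(92.5°): centre at ρ to the right, rotate −92.5° → (28.8037, 17.1060, -60.0000° ≡ 300.0000°)
turn_left(86.4°): centre at ρ to the left, rotate +86.4° → (31.5954, 16.2631, 386.4000° ≡ 26.4000°)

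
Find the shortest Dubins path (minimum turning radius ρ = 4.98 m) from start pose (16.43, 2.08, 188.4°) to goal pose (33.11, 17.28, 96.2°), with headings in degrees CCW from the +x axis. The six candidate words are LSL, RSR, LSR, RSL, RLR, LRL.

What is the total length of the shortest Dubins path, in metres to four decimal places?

Let ψ = atan2(Δy, Δx) = atan2(15.20, 16.68) = 42.3420° be the start→goal bearing.
Normalize: d = |goal − start| / ρ = 22.566843/4.98 = 4.531495, α = (θ_start − ψ) mod 360° = 146.0580° = 2.549193 rad, β = (θ_goal − ψ) mod 360° = 53.8580° = 0.939999 rad.
Common terms: sin α = 0.558353, cos α = -0.829603, sin β = 0.807558, cos β = 0.589789, cos(α−β) = -0.038388, d² = 20.534443. Work in radians in the unit-radius frame; every candidate has L = ρ·(t + p + q).
LSL: p² = 2 + d² − 2cos(α−β) + 2d(sin α − sin β) = 20.352683; p = √p² = 4.511395; φ = atan2(cos β − cos α, d + sin α − sin β) = 0.320060 rad; t = (φ − α) mod 2π = 4.054053 rad, q = (β − φ) mod 2π = 0.619939 rad → L = 4.98·(4.054053 + 4.511395 + 0.619939) = 4.98·9.185387 = 45.743225 m
RSR: p² = 2 + d² − 2cos(α−β) + 2d(sin β − sin α) = 24.869754; p = √p² = 4.986958; φ = atan2(cos α − cos β, d − sin α + sin β) = -0.288611 rad; t = (α − φ) mod 2π = 2.837804 rad, q = (φ − β) mod 2π = 5.054575 rad → L = 4.98·(2.837804 + 4.986958 + 5.054575) = 4.98·12.879337 = 64.139100 m
LSR: p² = d² − 2 + 2cos(α−β) + 2d(sin α + sin β) = 30.836905; p = √p² = 5.553099; φ = atan2(−cos α − cos β, d + sin α + sin β) − atan2(−2, p) = 0.386339 rad; t = (φ − α) mod 2π = 4.120331 rad, q = (φ − β) mod 2π = 5.729525 rad → L = 4.98·(4.120331 + 5.553099 + 5.729525) = 4.98·15.402954 = 76.706712 m
RSL: p² = d² − 2 + 2cos(α−β) − 2d(sin α + sin β) = 6.078429; p = √p² = 2.465447; φ = atan2(cos α + cos β, d − sin α − sin β) − atan2(2, p) = -0.757153 rad; t = (α − φ) mod 2π = 3.306346 rad, q = (β − φ) mod 2π = 1.697152 rad → L = 4.98·(3.306346 + 2.465447 + 1.697152) = 4.98·7.468945 = 37.195344 m
RLR: c = (6 − d² + 2cos(α−β) + 2d(sin α − sin β))/8 = -2.108719, |c| > 1 → infeasible
LRL: c = (6 − d² + 2cos(α−β) − 2d(sin α − sin β))/8 = -1.544085, |c| > 1 → infeasible
Shortest: RSL with L = 37.195344 m ≈ 37.1953 m

37.1953 m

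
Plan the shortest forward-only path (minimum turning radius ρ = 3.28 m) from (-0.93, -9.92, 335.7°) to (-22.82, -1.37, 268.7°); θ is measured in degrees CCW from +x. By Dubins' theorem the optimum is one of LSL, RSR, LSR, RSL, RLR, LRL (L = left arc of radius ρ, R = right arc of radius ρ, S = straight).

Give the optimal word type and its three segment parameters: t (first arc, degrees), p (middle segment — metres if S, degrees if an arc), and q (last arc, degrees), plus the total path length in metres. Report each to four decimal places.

Let ψ = atan2(Δy, Δx) = atan2(8.55, -21.89) = 158.6649° be the start→goal bearing.
Normalize: d = |goal − start| / ρ = 23.500523/3.28 = 7.164794, α = (θ_start − ψ) mod 360° = 177.0351° = 3.089845 rad, β = (θ_goal − ψ) mod 360° = 110.0351° = 1.920475 rad.
Common terms: sin α = 0.051724, cos α = -0.998661, sin β = 0.939483, cos β = -0.342596, cos(α−β) = 0.390731, d² = 51.334269. Work in radians in the unit-radius frame; every candidate has L = ρ·(t + p + q).
LSL: p² = 2 + d² − 2cos(α−β) + 2d(sin α − sin β) = 39.831593; p = √p² = 6.311228; φ = atan2(cos β − cos α, d + sin α − sin β) = 0.104140 rad; t = (φ − α) mod 2π = 3.297481 rad, q = (β − φ) mod 2π = 1.816334 rad → L = 3.28·(3.297481 + 6.311228 + 1.816334) = 3.28·11.425042 = 37.474138 m
RSR: p² = 2 + d² − 2cos(α−β) + 2d(sin β − sin α) = 65.274021; p = √p² = 8.079234; φ = atan2(cos α − cos β, d − sin α + sin β) = -0.081293 rad; t = (α − φ) mod 2π = 3.171139 rad, q = (φ − β) mod 2π = 4.281417 rad → L = 3.28·(3.171139 + 8.079234 + 4.281417) = 3.28·15.531790 = 50.944271 m
LSR: p² = d² − 2 + 2cos(α−β) + 2d(sin α + sin β) = 64.319325; p = √p² = 8.019933; φ = atan2(−cos α − cos β, d + sin α + sin β) − atan2(−2, p) = 0.407385 rad; t = (φ − α) mod 2π = 3.600725 rad, q = (φ − β) mod 2π = 4.770096 rad → L = 3.28·(3.600725 + 8.019933 + 4.770096) = 3.28·16.390754 = 53.761674 m
RSL: p² = d² − 2 + 2cos(α−β) − 2d(sin α + sin β) = 35.912138; p = √p² = 5.992674; φ = atan2(cos α + cos β, d − sin α − sin β) − atan2(2, p) = -0.536050 rad; t = (α − φ) mod 2π = 3.625895 rad, q = (β − φ) mod 2π = 2.456525 rad → L = 3.28·(3.625895 + 5.992674 + 2.456525) = 3.28·12.075093 = 39.606306 m
RLR: c = (6 − d² + 2cos(α−β) + 2d(sin α − sin β))/8 = -7.159253, |c| > 1 → infeasible
LRL: c = (6 − d² + 2cos(α−β) − 2d(sin α − sin β))/8 = -3.978949, |c| > 1 → infeasible
Shortest: LSL with L = 37.474138 m ≈ 37.4741 m
Convert LSL to answer units (arcs ×180/π): t = 3.297481·180/π = 188.9317°, p = ρ·p = 3.28·6.311228 = 20.7008 m, q = 1.816334·180/π = 104.0683°, L = 37.4741 m.

LSL: t = 188.9317°, p = 20.7008 m, q = 104.0683°, L = 37.4741 m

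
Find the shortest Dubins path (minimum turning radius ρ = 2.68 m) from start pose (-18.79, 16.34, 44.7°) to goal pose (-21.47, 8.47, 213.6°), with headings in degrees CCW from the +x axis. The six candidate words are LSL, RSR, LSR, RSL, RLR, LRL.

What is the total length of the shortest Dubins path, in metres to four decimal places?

Let ψ = atan2(Δy, Δx) = atan2(-7.87, -2.68) = -108.8054° be the start→goal bearing.
Normalize: d = |goal − start| / ρ = 8.313802/2.68 = 3.102165, α = (θ_start − ψ) mod 360° = 153.5054° = 2.679175 rad, β = (θ_goal − ψ) mod 360° = 322.4054° = 5.627036 rad.
Common terms: sin α = 0.446113, cos α = -0.894977, sin β = -0.610070, cos β = 0.792348, cos(α−β) = -0.981293, d² = 9.623427. Work in radians in the unit-radius frame; every candidate has L = ρ·(t + p + q).
LSL: p² = 2 + d² − 2cos(α−β) + 2d(sin α − sin β) = 20.138919; p = √p² = 4.487641; φ = atan2(cos β − cos α, d + sin α − sin β) = 0.385469 rad; t = (φ − α) mod 2π = 3.989479 rad, q = (β − φ) mod 2π = 5.241568 rad → L = 2.68·(3.989479 + 4.487641 + 5.241568) = 2.68·13.718687 = 36.766081 m
RSR: p² = 2 + d² − 2cos(α−β) + 2d(sin β − sin α) = 7.033105; p = √p² = 2.652000; φ = atan2(cos α − cos β, d − sin α + sin β) = -0.689622 rad; t = (α − φ) mod 2π = 3.368798 rad, q = (φ − β) mod 2π = 6.249712 rad → L = 2.68·(3.368798 + 2.652000 + 6.249712) = 2.68·12.270510 = 32.884966 m
LSR: p² = d² − 2 + 2cos(α−β) + 2d(sin α + sin β) = 4.643598; p = √p² = 2.154901; φ = atan2(−cos α − cos β, d + sin α + sin β) − atan2(−2, p) = 0.783049 rad; t = (φ − α) mod 2π = 4.387059 rad, q = (φ − β) mod 2π = 1.439198 rad → L = 2.68·(4.387059 + 2.154901 + 1.439198) = 2.68·7.981158 = 21.389502 m
RSL: p² = d² − 2 + 2cos(α−β) − 2d(sin α + sin β) = 6.678085; p = √p² = 2.584199; φ = atan2(cos α + cos β, d − sin α − sin β) − atan2(2, p) = -0.690056 rad; t = (α − φ) mod 2π = 3.369231 rad, q = (β − φ) mod 2π = 0.033907 rad → L = 2.68·(3.369231 + 2.584199 + 0.033907) = 2.68·5.987337 = 16.046064 m
RLR: c = (6 − d² + 2cos(α−β) + 2d(sin α − sin β))/8 = 0.120862; p = 2π − arccos c = 4.833547 rad; φ = atan2(cos α − cos β, d − sin α + sin β) = -0.689622 rad; t = (α − φ + p/2) mod 2π = 5.785571 rad, q = (α − β − t + p) mod 2π = 2.383300 rad → L = 2.68·(5.785571 + 4.833547 + 2.383300) = 2.68·13.002418 = 34.846481 m
LRL: c = (6 − d² + 2cos(α−β) − 2d(sin α − sin β))/8 = -1.517365, |c| > 1 → infeasible
Shortest: RSL with L = 16.046064 m ≈ 16.0461 m

16.0461 m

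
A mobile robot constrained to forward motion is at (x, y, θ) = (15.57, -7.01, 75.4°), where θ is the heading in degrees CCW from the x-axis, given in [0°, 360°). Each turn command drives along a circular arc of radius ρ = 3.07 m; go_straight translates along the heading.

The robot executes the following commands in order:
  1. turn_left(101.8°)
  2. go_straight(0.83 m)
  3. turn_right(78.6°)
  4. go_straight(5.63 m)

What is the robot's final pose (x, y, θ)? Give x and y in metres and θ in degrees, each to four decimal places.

(8.1927, 5.0447, 98.6000°)

set_pose: (x, y, θ) = (15.5700, -7.0100, 75.4000°), ρ = 3.07
turn_left(101.8°): centre at ρ to the left, rotate +101.8° → (12.7491, -3.1698, 177.2000°)
go_straight(0.83): x += 0.83·cos θ, y += 0.83·sin θ → (11.9201, -3.1293, 177.2000°)
turn_right(78.6°): centre at ρ to the right, rotate −78.6° → (9.0346, -0.5220, 98.6000°)
go_straight(5.63): x += 5.63·cos θ, y += 5.63·sin θ → (8.1927, 5.0447, 98.6000°)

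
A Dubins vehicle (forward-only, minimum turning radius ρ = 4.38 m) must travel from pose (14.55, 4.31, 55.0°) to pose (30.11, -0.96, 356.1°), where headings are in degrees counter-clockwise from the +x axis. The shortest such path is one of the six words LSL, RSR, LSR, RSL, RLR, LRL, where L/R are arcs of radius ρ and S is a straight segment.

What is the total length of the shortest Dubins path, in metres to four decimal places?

18.3928 m

Let ψ = atan2(Δy, Δx) = atan2(-5.27, 15.56) = -18.7107° be the start→goal bearing.
Normalize: d = |goal − start| / ρ = 16.428223/4.38 = 3.750736, α = (θ_start − ψ) mod 360° = 73.7107° = 1.286494 rad, β = (θ_goal − ψ) mod 360° = 14.8107° = 0.258495 rad.
Common terms: sin α = 0.959858, cos α = 0.280488, sin β = 0.255626, cos β = 0.966776, cos(α−β) = 0.516533, d² = 14.068019. Work in radians in the unit-radius frame; every candidate has L = ρ·(t + p + q).
LSL: p² = 2 + d² − 2cos(α−β) + 2d(sin α − sin β) = 20.317726; p = √p² = 4.507519; φ = atan2(cos β − cos α, d + sin α − sin β) = 0.152848 rad; t = (φ − α) mod 2π = 5.149540 rad, q = (β − φ) mod 2π = 0.105647 rad → L = 4.38·(5.149540 + 4.507519 + 0.105647) = 4.38·9.762705 = 42.760649 m
RSR: p² = 2 + d² − 2cos(α−β) + 2d(sin β − sin α) = 9.752178; p = √p² = 3.122848; φ = atan2(cos α − cos β, d − sin α + sin β) = -0.221572 rad; t = (α − φ) mod 2π = 1.508066 rad, q = (φ − β) mod 2π = 5.803118 rad → L = 4.38·(1.508066 + 3.122848 + 5.803118) = 4.38·10.434032 = 45.701060 m
LSR: p² = d² − 2 + 2cos(α−β) + 2d(sin α + sin β) = 22.219000; p = √p² = 4.713703; φ = atan2(−cos α − cos β, d + sin α + sin β) − atan2(−2, p) = 0.155213 rad; t = (φ − α) mod 2π = 5.151904 rad, q = (φ − β) mod 2π = 6.179903 rad → L = 4.38·(5.151904 + 4.713703 + 6.179903) = 4.38·16.045511 = 70.279338 m
RSL: p² = d² − 2 + 2cos(α−β) − 2d(sin α + sin β) = 3.983171; p = √p² = 1.995788; φ = atan2(cos α + cos β, d − sin α − sin β) − atan2(2, p) = -0.329251 rad; t = (α − φ) mod 2π = 1.615744 rad, q = (β − φ) mod 2π = 0.587746 rad → L = 4.38·(1.615744 + 1.995788 + 0.587746) = 4.38·4.199278 = 18.392840 m
RLR: c = (6 − d² + 2cos(α−β) + 2d(sin α − sin β))/8 = -0.219022; p = 2π − arccos c = 4.491577 rad; φ = atan2(cos α − cos β, d − sin α + sin β) = -0.221572 rad; t = (α − φ + p/2) mod 2π = 3.753854 rad, q = (α − β − t + p) mod 2π = 1.765721 rad → L = 4.38·(3.753854 + 4.491577 + 1.765721) = 4.38·10.011152 = 43.848847 m
LRL: c = (6 − d² + 2cos(α−β) − 2d(sin α − sin β))/8 = -1.539716, |c| > 1 → infeasible
Shortest: RSL with L = 18.392840 m ≈ 18.3928 m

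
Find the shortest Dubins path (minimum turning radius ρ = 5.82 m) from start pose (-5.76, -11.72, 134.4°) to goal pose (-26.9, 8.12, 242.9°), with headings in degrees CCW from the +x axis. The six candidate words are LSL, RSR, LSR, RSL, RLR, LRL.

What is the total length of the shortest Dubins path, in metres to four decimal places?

Let ψ = atan2(Δy, Δx) = atan2(19.84, -21.14) = 136.8170° be the start→goal bearing.
Normalize: d = |goal − start| / ρ = 28.991813/5.82 = 4.981411, α = (θ_start − ψ) mod 360° = 357.5830° = 6.241001 rad, β = (θ_goal − ψ) mod 360° = 106.0830° = 1.851498 rad.
Common terms: sin α = -0.042172, cos α = 0.999110, sin β = 0.960861, cos β = -0.277030, cos(α−β) = -0.317305, d² = 24.814457. Work in radians in the unit-radius frame; every candidate has L = ρ·(t + p + q).
LSL: p² = 2 + d² − 2cos(α−β) + 2d(sin α − sin β) = 17.456028; p = √p² = 4.178041; φ = atan2(cos β − cos α, d + sin α − sin β) = -0.310400 rad; t = (φ − α) mod 2π = 6.014969 rad, q = (β − φ) mod 2π = 2.161898 rad → L = 5.82·(6.014969 + 4.178041 + 2.161898) = 5.82·12.354909 = 71.905568 m
RSR: p² = 2 + d² − 2cos(α−β) + 2d(sin β − sin α) = 37.442104; p = √p² = 6.118995; φ = atan2(cos α − cos β, d − sin α + sin β) = 0.210096 rad; t = (α − φ) mod 2π = 6.030905 rad, q = (φ − β) mod 2π = 4.641783 rad → L = 5.82·(6.030905 + 6.118995 + 4.641783) = 5.82·16.791684 = 97.727599 m
LSR: p² = d² − 2 + 2cos(α−β) + 2d(sin α + sin β) = 31.332589; p = √p² = 5.597552; φ = atan2(−cos α − cos β, d + sin α + sin β) − atan2(−2, p) = 0.221384 rad; t = (φ − α) mod 2π = 0.263568 rad, q = (φ − β) mod 2π = 4.653071 rad → L = 5.82·(0.263568 + 5.597552 + 4.653071) = 5.82·10.514191 = 61.192590 m
RSL: p² = d² − 2 + 2cos(α−β) − 2d(sin α + sin β) = 13.027106; p = √p² = 3.609308; φ = atan2(cos α + cos β, d − sin α − sin β) − atan2(2, p) = -0.330107 rad; t = (α − φ) mod 2π = 0.287922 rad, q = (β − φ) mod 2π = 2.181605 rad → L = 5.82·(0.287922 + 3.609308 + 2.181605) = 5.82·6.078835 = 35.378822 m
RLR: c = (6 − d² + 2cos(α−β) + 2d(sin α − sin β))/8 = -3.680263, |c| > 1 → infeasible
LRL: c = (6 − d² + 2cos(α−β) − 2d(sin α − sin β))/8 = -1.182003, |c| > 1 → infeasible
Shortest: RSL with L = 35.378822 m ≈ 35.3788 m

35.3788 m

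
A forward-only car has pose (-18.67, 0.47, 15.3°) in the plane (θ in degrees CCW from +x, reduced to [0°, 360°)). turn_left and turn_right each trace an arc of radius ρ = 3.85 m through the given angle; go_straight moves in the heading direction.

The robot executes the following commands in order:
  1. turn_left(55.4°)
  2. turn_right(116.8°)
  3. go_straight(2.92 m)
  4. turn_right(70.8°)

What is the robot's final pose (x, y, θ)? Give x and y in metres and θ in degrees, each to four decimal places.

set_pose: (x, y, θ) = (-18.6700, 0.4700, 15.3000°), ρ = 3.85
turn_left(55.4°): centre at ρ to the left, rotate +55.4° → (-16.0523, 2.9111, 70.7000°)
turn_right(116.8°): centre at ρ to the right, rotate −116.8° → (-9.6445, 4.3082, -46.1000° ≡ 313.9000°)
go_straight(2.92): x += 2.92·cos θ, y += 2.92·sin θ → (-7.6198, 2.2042, 313.9000°)
turn_right(70.8°): centre at ρ to the right, rotate −70.8° → (-6.9605, -2.2073, 243.1000°)

(-6.9605, -2.2073, 243.1000°)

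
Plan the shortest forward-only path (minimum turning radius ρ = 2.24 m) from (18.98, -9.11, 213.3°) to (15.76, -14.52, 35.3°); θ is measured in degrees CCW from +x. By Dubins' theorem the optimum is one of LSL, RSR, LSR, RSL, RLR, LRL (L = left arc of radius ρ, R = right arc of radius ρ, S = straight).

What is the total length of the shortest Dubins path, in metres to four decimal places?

Let ψ = atan2(Δy, Δx) = atan2(-5.41, -3.22) = -120.7609° be the start→goal bearing.
Normalize: d = |goal − start| / ρ = 6.295753/2.24 = 2.810604, α = (θ_start − ψ) mod 360° = 334.0609° = 5.830462 rad, β = (θ_goal − ψ) mod 360° = 156.0609° = 2.723776 rad.
Common terms: sin α = -0.437416, cos α = 0.899259, sin β = 0.405766, cos β = -0.913977, cos(α−β) = -0.999391, d² = 7.899494. Work in radians in the unit-radius frame; every candidate has L = ρ·(t + p + q).
LSL: p² = 2 + d² − 2cos(α−β) + 2d(sin α − sin β) = 7.158573; p = √p² = 2.675551; φ = atan2(cos β − cos α, d + sin α − sin β) = -0.744638 rad; t = (φ − α) mod 2π = 5.991271 rad, q = (β − φ) mod 2π = 3.468414 rad → L = 2.24·(5.991271 + 2.675551 + 3.468414) = 2.24·12.135235 = 27.182927 m
RSR: p² = 2 + d² − 2cos(α−β) + 2d(sin β − sin α) = 16.637978; p = √p² = 4.078968; φ = atan2(cos α − cos β, d − sin α + sin β) = 0.460653 rad; t = (α − φ) mod 2π = 5.369809 rad, q = (φ − β) mod 2π = 4.020062 rad → L = 2.24·(5.369809 + 4.078968 + 4.020062) = 2.24·13.468839 = 30.170200 m
LSR: p² = d² − 2 + 2cos(α−β) + 2d(sin α + sin β) = 3.722800; p = √p² = 1.929456; φ = atan2(−cos α − cos β, d + sin α + sin β) − atan2(−2, p) = 0.808645 rad; t = (φ − α) mod 2π = 1.261368 rad, q = (φ − β) mod 2π = 4.368055 rad → L = 2.24·(1.261368 + 1.929456 + 4.368055) = 2.24·7.558879 = 16.931889 m
RSL: p² = d² − 2 + 2cos(α−β) − 2d(sin α + sin β) = 4.078624; p = √p² = 2.019560; φ = atan2(cos α + cos β, d − sin α − sin β) − atan2(2, p) = -0.785710 rad; t = (α − φ) mod 2π = 0.332987 rad, q = (β − φ) mod 2π = 3.509486 rad → L = 2.24·(0.332987 + 2.019560 + 3.509486) = 2.24·5.862033 = 13.130954 m
RLR: c = (6 − d² + 2cos(α−β) + 2d(sin α − sin β))/8 = -1.079747, |c| > 1 → infeasible
LRL: c = (6 − d² + 2cos(α−β) − 2d(sin α − sin β))/8 = 0.105178; p = 2π − arccos c = 4.817762 rad; φ = atan2(cos β − cos α, d + sin α − sin β) = -0.744638 rad; t = (φ − α + p/2) mod 2π = 2.116967 rad, q = (β − α − t + p) mod 2π = 5.877295 rad → L = 2.24·(2.116967 + 4.817762 + 5.877295) = 2.24·12.812024 = 28.698933 m
Shortest: RSL with L = 13.130954 m ≈ 13.1310 m

13.1310 m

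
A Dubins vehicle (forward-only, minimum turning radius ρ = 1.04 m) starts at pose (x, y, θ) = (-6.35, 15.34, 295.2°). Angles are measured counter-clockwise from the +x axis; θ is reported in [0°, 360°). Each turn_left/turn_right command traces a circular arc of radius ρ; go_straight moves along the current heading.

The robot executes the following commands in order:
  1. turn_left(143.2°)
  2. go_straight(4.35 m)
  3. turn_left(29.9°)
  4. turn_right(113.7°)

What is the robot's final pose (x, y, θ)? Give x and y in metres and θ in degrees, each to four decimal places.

(-2.4616, 21.7325, 354.6000°)

set_pose: (x, y, θ) = (-6.3500, 15.3400, 295.2000°), ρ = 1.04
turn_left(143.2°): centre at ρ to the left, rotate +143.2° → (-4.3902, 15.5737, 438.4000° ≡ 78.4000°)
go_straight(4.35): x += 4.35·cos θ, y += 4.35·sin θ → (-3.5155, 19.8348, 78.4000°)
turn_left(29.9°): centre at ρ to the left, rotate +29.9° → (-3.5469, 20.3705, 108.3000°)
turn_right(113.7°): centre at ρ to the right, rotate −113.7° → (-2.4616, 21.7325, -5.4000° ≡ 354.6000°)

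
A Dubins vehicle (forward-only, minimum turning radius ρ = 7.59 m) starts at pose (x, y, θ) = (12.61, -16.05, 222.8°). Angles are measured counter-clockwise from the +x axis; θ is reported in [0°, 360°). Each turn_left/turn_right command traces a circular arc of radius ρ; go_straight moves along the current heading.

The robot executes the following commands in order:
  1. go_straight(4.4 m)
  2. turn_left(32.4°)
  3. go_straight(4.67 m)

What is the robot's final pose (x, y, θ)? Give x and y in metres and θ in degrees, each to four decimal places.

set_pose: (x, y, θ) = (12.6100, -16.0500, 222.8000°), ρ = 7.59
go_straight(4.4): x += 4.4·cos θ, y += 4.4·sin θ → (9.3816, -19.0395, 222.8000°)
turn_left(32.4°): centre at ρ to the left, rotate +32.4° → (7.2004, -22.6697, 255.2000°)
go_straight(4.67): x += 4.67·cos θ, y += 4.67·sin θ → (6.0074, -27.1848, 255.2000°)

(6.0074, -27.1848, 255.2000°)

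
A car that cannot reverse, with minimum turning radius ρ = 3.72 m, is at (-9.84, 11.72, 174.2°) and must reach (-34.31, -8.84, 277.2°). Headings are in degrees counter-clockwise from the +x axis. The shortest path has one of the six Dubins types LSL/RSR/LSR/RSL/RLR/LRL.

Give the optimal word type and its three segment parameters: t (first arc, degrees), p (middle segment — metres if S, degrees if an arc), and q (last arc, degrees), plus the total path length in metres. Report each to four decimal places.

Let ψ = atan2(Δy, Δx) = atan2(-20.56, -24.47) = -139.9626° be the start→goal bearing.
Normalize: d = |goal − start| / ρ = 31.960828/3.72 = 8.591620, α = (θ_start − ψ) mod 360° = 314.1626° = 5.483172 rad, β = (θ_goal − ψ) mod 360° = 57.1626° = 0.997676 rad.
Common terms: sin α = -0.717365, cos α = 0.696697, sin β = 0.840213, cos β = 0.542257, cos(α−β) = -0.224951, d² = 73.815940. Work in radians in the unit-radius frame; every candidate has L = ρ·(t + p + q).
LSL: p² = 2 + d² − 2cos(α−β) + 2d(sin α − sin β) = 49.501598; p = √p² = 7.035737; φ = atan2(cos β − cos α, d + sin α − sin β) = -0.021953 rad; t = (φ − α) mod 2π = 0.778061 rad, q = (β − φ) mod 2π = 1.019628 rad → L = 3.72·(0.778061 + 7.035737 + 1.019628) = 3.72·8.833426 = 32.860346 m
RSR: p² = 2 + d² − 2cos(α−β) + 2d(sin β − sin α) = 103.030085; p = √p² = 10.150374; φ = atan2(cos α − cos β, d − sin α + sin β) = 0.015216 rad; t = (α − φ) mod 2π = 5.467956 rad, q = (φ − β) mod 2π = 5.300725 rad → L = 3.72·(5.467956 + 10.150374 + 5.300725) = 3.72·20.919055 = 77.818885 m
LSR: p² = d² − 2 + 2cos(α−β) + 2d(sin α + sin β) = 73.476953; p = √p² = 8.571870; φ = atan2(−cos α − cos β, d + sin α + sin β) − atan2(−2, p) = 0.087995 rad; t = (φ − α) mod 2π = 0.888008 rad, q = (φ − β) mod 2π = 5.373505 rad → L = 3.72·(0.888008 + 8.571870 + 5.373505) = 3.72·14.833383 = 55.180185 m
RSL: p² = d² − 2 + 2cos(α−β) − 2d(sin α + sin β) = 69.255122; p = √p² = 8.321966; φ = atan2(cos α + cos β, d − sin α − sin β) − atan2(2, p) = -0.090589 rad; t = (α − φ) mod 2π = 5.573761 rad, q = (β − φ) mod 2π = 1.088264 rad → L = 3.72·(5.573761 + 8.321966 + 1.088264) = 3.72·14.983991 = 55.740447 m
RLR: c = (6 − d² + 2cos(α−β) + 2d(sin α − sin β))/8 = -11.878761, |c| > 1 → infeasible
LRL: c = (6 − d² + 2cos(α−β) − 2d(sin α − sin β))/8 = -5.187700, |c| > 1 → infeasible
Shortest: LSL with L = 32.860346 m ≈ 32.8603 m
Convert LSL to answer units (arcs ×180/π): t = 0.778061·180/π = 44.5796°, p = ρ·p = 3.72·7.035737 = 26.1729 m, q = 1.019628·180/π = 58.4204°, L = 32.8603 m.

LSL: t = 44.5796°, p = 26.1729 m, q = 58.4204°, L = 32.8603 m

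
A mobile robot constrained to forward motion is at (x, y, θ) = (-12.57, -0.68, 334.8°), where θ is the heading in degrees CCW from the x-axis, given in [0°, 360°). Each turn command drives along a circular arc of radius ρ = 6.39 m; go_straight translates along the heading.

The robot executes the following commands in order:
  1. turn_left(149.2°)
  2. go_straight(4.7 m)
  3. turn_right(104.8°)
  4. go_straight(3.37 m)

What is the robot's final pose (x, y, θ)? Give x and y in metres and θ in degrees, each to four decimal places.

(-0.8013, 23.2877, 19.2000°)

set_pose: (x, y, θ) = (-12.5700, -0.6800, 334.8000°), ρ = 6.39
turn_left(149.2°): centre at ρ to the left, rotate +149.2° → (-4.5517, 8.6751, 484.0000° ≡ 124.0000°)
go_straight(4.7): x += 4.7·cos θ, y += 4.7·sin θ → (-7.1799, 12.5716, 124.0000°)
turn_right(104.8°): centre at ρ to the right, rotate −104.8° → (-3.9838, 22.1794, 19.2000°)
go_straight(3.37): x += 3.37·cos θ, y += 3.37·sin θ → (-0.8013, 23.2877, 19.2000°)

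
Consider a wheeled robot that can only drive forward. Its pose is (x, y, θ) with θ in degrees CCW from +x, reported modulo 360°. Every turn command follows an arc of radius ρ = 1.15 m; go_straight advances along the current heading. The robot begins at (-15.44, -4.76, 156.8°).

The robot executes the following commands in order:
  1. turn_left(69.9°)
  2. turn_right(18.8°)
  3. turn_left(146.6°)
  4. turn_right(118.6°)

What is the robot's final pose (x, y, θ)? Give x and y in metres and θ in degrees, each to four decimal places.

set_pose: (x, y, θ) = (-15.4400, -4.7600, 156.8000°), ρ = 1.15
turn_left(69.9°): centre at ρ to the left, rotate +69.9° → (-16.7300, -5.0283, 226.7000°)
turn_right(18.8°): centre at ρ to the right, rotate −18.8° → (-17.0288, -5.2560, 207.9000°)
turn_left(146.6°): centre at ρ to the left, rotate +146.6° → (-16.6009, -7.4170, 354.5000°)
turn_right(118.6°): centre at ρ to the right, rotate −118.6° → (-15.7588, -9.2064, 235.9000°)

(-15.7588, -9.2064, 235.9000°)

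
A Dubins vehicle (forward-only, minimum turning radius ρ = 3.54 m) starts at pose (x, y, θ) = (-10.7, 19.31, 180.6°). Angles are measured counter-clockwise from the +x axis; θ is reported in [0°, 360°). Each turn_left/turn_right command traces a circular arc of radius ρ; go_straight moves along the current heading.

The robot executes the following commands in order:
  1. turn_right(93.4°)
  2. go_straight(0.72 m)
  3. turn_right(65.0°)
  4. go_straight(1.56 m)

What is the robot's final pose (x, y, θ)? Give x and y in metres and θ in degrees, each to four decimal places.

set_pose: (x, y, θ) = (-10.7000, 19.3100, 180.6000°), ρ = 3.54
turn_right(93.4°): centre at ρ to the right, rotate −93.4° → (-14.2728, 23.0227, 87.2000°)
go_straight(0.72): x += 0.72·cos θ, y += 0.72·sin θ → (-14.2377, 23.7419, 87.2000°)
turn_right(65.0°): centre at ρ to the right, rotate −65.0° → (-12.0395, 26.8465, 22.2000°)
go_straight(1.56): x += 1.56·cos θ, y += 1.56·sin θ → (-10.5951, 27.4360, 22.2000°)

(-10.5951, 27.4360, 22.2000°)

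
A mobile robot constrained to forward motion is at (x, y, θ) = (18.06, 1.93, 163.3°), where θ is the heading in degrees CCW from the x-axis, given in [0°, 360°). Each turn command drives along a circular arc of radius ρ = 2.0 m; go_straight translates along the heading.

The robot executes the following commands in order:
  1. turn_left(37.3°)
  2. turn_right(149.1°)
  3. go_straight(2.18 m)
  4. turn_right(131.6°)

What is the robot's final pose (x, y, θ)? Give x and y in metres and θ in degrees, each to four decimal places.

set_pose: (x, y, θ) = (18.0600, 1.9300, 163.3000°), ρ = 2.0
turn_left(37.3°): centre at ρ to the left, rotate +37.3° → (16.7816, 1.8865, 200.6000°)
turn_right(149.1°): centre at ρ to the right, rotate −149.1° → (14.5127, 5.0036, 51.5000°)
go_straight(2.18): x += 2.18·cos θ, y += 2.18·sin θ → (15.8698, 6.7097, 51.5000°)
turn_right(131.6°): centre at ρ to the right, rotate −131.6° → (19.4052, 5.8085, -80.1000° ≡ 279.9000°)

(19.4052, 5.8085, 279.9000°)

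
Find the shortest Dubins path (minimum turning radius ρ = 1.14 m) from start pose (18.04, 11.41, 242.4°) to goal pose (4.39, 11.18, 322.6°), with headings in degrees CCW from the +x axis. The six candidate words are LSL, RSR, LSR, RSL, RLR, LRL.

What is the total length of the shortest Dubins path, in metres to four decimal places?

16.2734 m

Let ψ = atan2(Δy, Δx) = atan2(-0.23, -13.65) = -179.0347° be the start→goal bearing.
Normalize: d = |goal − start| / ρ = 13.651938/1.14 = 11.975384, α = (θ_start − ψ) mod 360° = 61.4347° = 1.072237 rad, β = (θ_goal − ψ) mod 360° = 141.6347° = 2.471991 rad.
Common terms: sin α = 0.878272, cos α = 0.478161, sin β = 0.620673, cos β = -0.784069, cos(α−β) = 0.170209, d² = 143.409818. Work in radians in the unit-radius frame; every candidate has L = ρ·(t + p + q).
LSL: p² = 2 + d² − 2cos(α−β) + 2d(sin α − sin β) = 151.239093; p = √p² = 12.297930; φ = atan2(cos β − cos α, d + sin α − sin β) = -0.102819 rad; t = (φ − α) mod 2π = 5.108129 rad, q = (β − φ) mod 2π = 2.574810 rad → L = 1.14·(5.108129 + 12.297930 + 2.574810) = 1.14·19.980870 = 22.778192 m
RSR: p² = 2 + d² − 2cos(α−β) + 2d(sin β − sin α) = 138.899706; p = √p² = 11.785572; φ = atan2(cos α − cos β, d − sin α + sin β) = 0.107305 rad; t = (α − φ) mod 2π = 0.964932 rad, q = (φ − β) mod 2π = 3.918499 rad → L = 1.14·(0.964932 + 11.785572 + 3.918499) = 1.14·16.669003 = 19.002664 m
LSR: p² = d² − 2 + 2cos(α−β) + 2d(sin α + sin β) = 177.651143; p = √p² = 13.328584; φ = atan2(−cos α − cos β, d + sin α + sin β) − atan2(−2, p) = 0.171641 rad; t = (φ − α) mod 2π = 5.382589 rad, q = (φ − β) mod 2π = 3.982835 rad → L = 1.14·(5.382589 + 13.328584 + 3.982835) = 1.14·22.694009 = 25.871170 m
RSL: p² = d² − 2 + 2cos(α−β) − 2d(sin α + sin β) = 105.849332; p = √p² = 10.288310; φ = atan2(cos α + cos β, d − sin α − sin β) − atan2(2, p) = -0.221192 rad; t = (α − φ) mod 2π = 1.293429 rad, q = (β − φ) mod 2π = 2.693183 rad → L = 1.14·(1.293429 + 10.288310 + 2.693183) = 1.14·14.274923 = 16.273412 m
RLR: c = (6 − d² + 2cos(α−β) + 2d(sin α − sin β))/8 = -16.362463, |c| > 1 → infeasible
LRL: c = (6 − d² + 2cos(α−β) − 2d(sin α − sin β))/8 = -17.904887, |c| > 1 → infeasible
Shortest: RSL with L = 16.273412 m ≈ 16.2734 m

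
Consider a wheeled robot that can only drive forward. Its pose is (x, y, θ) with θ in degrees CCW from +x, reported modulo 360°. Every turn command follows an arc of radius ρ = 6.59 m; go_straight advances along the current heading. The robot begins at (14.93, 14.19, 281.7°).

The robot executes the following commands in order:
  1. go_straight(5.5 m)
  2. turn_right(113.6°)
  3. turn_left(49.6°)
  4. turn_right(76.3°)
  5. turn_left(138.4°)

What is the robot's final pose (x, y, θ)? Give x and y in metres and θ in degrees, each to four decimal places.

(-15.9020, -6.4226, 279.8000°)

set_pose: (x, y, θ) = (14.9300, 14.1900, 281.7000°), ρ = 6.59
go_straight(5.5): x += 5.5·cos θ, y += 5.5·sin θ → (16.0453, 8.8043, 281.7000°)
turn_right(113.6°): centre at ρ to the right, rotate −113.6° → (8.2334, 1.0195, 168.1000°)
turn_left(49.6°): centre at ρ to the left, rotate +49.6° → (2.8445, -0.2147, 217.7000°)
turn_right(76.3°): centre at ρ to the right, rotate −76.3° → (-5.2968, -0.1507, 141.4000°)
turn_left(138.4°): centre at ρ to the left, rotate +138.4° → (-15.9020, -6.4226, 279.8000°)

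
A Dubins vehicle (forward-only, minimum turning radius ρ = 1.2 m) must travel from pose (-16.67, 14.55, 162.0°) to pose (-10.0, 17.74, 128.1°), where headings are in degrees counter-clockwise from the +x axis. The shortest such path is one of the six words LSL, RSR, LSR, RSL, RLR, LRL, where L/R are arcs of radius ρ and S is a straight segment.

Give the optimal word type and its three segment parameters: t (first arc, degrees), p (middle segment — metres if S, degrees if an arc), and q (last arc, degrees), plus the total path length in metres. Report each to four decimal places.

Let ψ = atan2(Δy, Δx) = atan2(3.19, 6.67) = 25.5600° be the start→goal bearing.
Normalize: d = |goal − start| / ρ = 7.393578/1.2 = 6.161315, α = (θ_start − ψ) mod 360° = 136.4400° = 2.381328 rad, β = (θ_goal − ψ) mod 360° = 102.5400° = 1.789661 rad.
Common terms: sin α = 0.689113, cos α = -0.724654, sin β = 0.976145, cos β = -0.217122, cos(α−β) = 0.830012, d² = 37.961806. Work in radians in the unit-radius frame; every candidate has L = ρ·(t + p + q).
LSL: p² = 2 + d² − 2cos(α−β) + 2d(sin α − sin β) = 34.764802; p = √p² = 5.896168; φ = atan2(cos β − cos α, d + sin α − sin β) = 0.086185 rad; t = (φ − α) mod 2π = 3.988042 rad, q = (β − φ) mod 2π = 1.703476 rad → L = 1.2·(3.988042 + 5.896168 + 1.703476) = 1.2·11.587687 = 13.905225 m
RSR: p² = 2 + d² − 2cos(α−β) + 2d(sin β − sin α) = 41.838760; p = √p² = 6.468289; φ = atan2(cos α − cos β, d − sin α + sin β) = -0.078545 rad; t = (α − φ) mod 2π = 2.459873 rad, q = (φ − β) mod 2π = 4.414979 rad → L = 1.2·(2.459873 + 6.468289 + 4.414979) = 1.2·13.343141 = 16.011769 m
LSR: p² = d² − 2 + 2cos(α−β) + 2d(sin α + sin β) = 58.142188; p = √p² = 7.625102; φ = atan2(−cos α − cos β, d + sin α + sin β) − atan2(−2, p) = 0.376268 rad; t = (φ − α) mod 2π = 4.278125 rad, q = (φ − β) mod 2π = 4.869792 rad → L = 1.2·(4.278125 + 7.625102 + 4.869792) = 1.2·16.773020 = 20.127624 m
RSL: p² = d² − 2 + 2cos(α−β) − 2d(sin α + sin β) = 17.101472; p = √p² = 4.135393; φ = atan2(cos α + cos β, d − sin α − sin β) − atan2(2, p) = -0.656948 rad; t = (α − φ) mod 2π = 3.038275 rad, q = (β − φ) mod 2π = 2.446609 rad → L = 1.2·(3.038275 + 4.135393 + 2.446609) = 1.2·9.620277 = 11.544332 m
RLR: c = (6 − d² + 2cos(α−β) + 2d(sin α − sin β))/8 = -4.229845, |c| > 1 → infeasible
LRL: c = (6 − d² + 2cos(α−β) − 2d(sin α − sin β))/8 = -3.345600, |c| > 1 → infeasible
Shortest: RSL with L = 11.544332 m ≈ 11.5443 m
Convert RSL to answer units (arcs ×180/π): t = 3.038275·180/π = 174.0804°, p = ρ·p = 1.2·4.135393 = 4.9625 m, q = 2.446609·180/π = 140.1804°, L = 11.5443 m.

RSL: t = 174.0804°, p = 4.9625 m, q = 140.1804°, L = 11.5443 m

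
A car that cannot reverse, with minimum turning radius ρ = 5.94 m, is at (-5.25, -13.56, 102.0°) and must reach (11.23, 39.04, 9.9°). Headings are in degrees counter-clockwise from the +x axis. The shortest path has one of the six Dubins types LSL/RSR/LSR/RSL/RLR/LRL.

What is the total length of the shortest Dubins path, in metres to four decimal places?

56.5393 m

Let ψ = atan2(Δy, Δx) = atan2(52.60, 16.48) = 72.6038° be the start→goal bearing.
Normalize: d = |goal − start| / ρ = 55.121234/5.94 = 9.279669, α = (θ_start − ψ) mod 360° = 29.3962° = 0.513060 rad, β = (θ_goal − ψ) mod 360° = 297.2962° = 5.188797 rad.
Common terms: sin α = 0.490846, cos α = 0.871246, sin β = -0.888648, cos β = 0.458590, cos(α−β) = -0.036644, d² = 86.112256. Work in radians in the unit-radius frame; every candidate has L = ρ·(t + p + q).
LSL: p² = 2 + d² − 2cos(α−β) + 2d(sin α − sin β) = 113.788031; p = √p² = 10.667147; φ = atan2(cos β − cos α, d + sin α − sin β) = -0.038694 rad; t = (φ − α) mod 2π = 5.731431 rad, q = (β − φ) mod 2π = 5.227492 rad → L = 5.94·(5.731431 + 10.667147 + 5.227492) = 5.94·21.626070 = 128.458854 m
RSR: p² = 2 + d² − 2cos(α−β) + 2d(sin β − sin α) = 62.583057; p = √p² = 7.910945; φ = atan2(cos α − cos β, d − sin α + sin β) = 0.052186 rad; t = (α − φ) mod 2π = 0.460874 rad, q = (φ − β) mod 2π = 1.146574 rad → L = 5.94·(0.460874 + 7.910945 + 1.146574) = 5.94·9.518394 = 56.539258 m
LSR: p² = d² − 2 + 2cos(α−β) + 2d(sin α + sin β) = 76.656029; p = √p² = 8.755343; φ = atan2(−cos α − cos β, d + sin α + sin β) − atan2(−2, p) = 0.075958 rad; t = (φ − α) mod 2π = 5.846083 rad, q = (φ − β) mod 2π = 1.170346 rad → L = 5.94·(5.846083 + 8.755343 + 1.170346) = 5.94·15.771771 = 93.684321 m
RSL: p² = d² − 2 + 2cos(α−β) − 2d(sin α + sin β) = 91.421909; p = √p² = 9.561480; φ = atan2(cos α + cos β, d − sin α − sin β) − atan2(2, p) = -0.069639 rad; t = (α − φ) mod 2π = 0.582699 rad, q = (β − φ) mod 2π = 5.258437 rad → L = 5.94·(0.582699 + 9.561480 + 5.258437) = 5.94·15.402616 = 91.491542 m
RLR: c = (6 − d² + 2cos(α−β) + 2d(sin α − sin β))/8 = -6.822882, |c| > 1 → infeasible
LRL: c = (6 − d² + 2cos(α−β) − 2d(sin α − sin β))/8 = -13.223504, |c| > 1 → infeasible
Shortest: RSR with L = 56.539258 m ≈ 56.5393 m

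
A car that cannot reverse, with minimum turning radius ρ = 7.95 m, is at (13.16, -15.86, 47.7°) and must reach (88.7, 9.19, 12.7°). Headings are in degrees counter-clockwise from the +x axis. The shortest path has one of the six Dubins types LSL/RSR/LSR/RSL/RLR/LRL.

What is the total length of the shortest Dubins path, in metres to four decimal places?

Let ψ = atan2(Δy, Δx) = atan2(25.05, 75.54) = 18.3462° be the start→goal bearing.
Normalize: d = |goal − start| / ρ = 79.585137/7.95 = 10.010709, α = (θ_start − ψ) mod 360° = 29.3538° = 0.512321 rad, β = (θ_goal − ψ) mod 360° = 354.3538° = 6.184641 rad.
Common terms: sin α = 0.490202, cos α = 0.871609, sin β = -0.098385, cos β = 0.995148, cos(α−β) = 0.819152, d² = 100.214297. Work in radians in the unit-radius frame; every candidate has L = ρ·(t + p + q).
LSL: p² = 2 + d² − 2cos(α−β) + 2d(sin α − sin β) = 112.360327; p = √p² = 10.600015; φ = atan2(cos β − cos α, d + sin α − sin β) = 0.011655 rad; t = (φ − α) mod 2π = 5.782519 rad, q = (β − φ) mod 2π = 6.172986 rad → L = 7.95·(5.782519 + 10.600015 + 6.172986) = 7.95·22.555521 = 179.316390 m
RSR: p² = 2 + d² − 2cos(α−β) + 2d(sin β − sin α) = 88.791659; p = √p² = 9.422933; φ = atan2(cos α − cos β, d − sin α + sin β) = -0.013111 rad; t = (α − φ) mod 2π = 0.525432 rad, q = (φ − β) mod 2π = 0.085433 rad → L = 7.95·(0.525432 + 9.422933 + 0.085433) = 7.95·10.033798 = 79.768693 m
LSR: p² = d² − 2 + 2cos(α−β) + 2d(sin α + sin β) = 107.697333; p = √p² = 10.377733; φ = atan2(−cos α − cos β, d + sin α + sin β) − atan2(−2, p) = 0.012824 rad; t = (φ − α) mod 2π = 5.783688 rad, q = (φ − β) mod 2π = 0.111368 rad → L = 7.95·(5.783688 + 10.377733 + 0.111368) = 7.95·16.272788 = 129.368668 m
RSL: p² = d² − 2 + 2cos(α−β) − 2d(sin α + sin β) = 92.007869; p = √p² = 9.592073; φ = atan2(cos α + cos β, d − sin α − sin β) − atan2(2, p) = -0.013871 rad; t = (α − φ) mod 2π = 0.526192 rad, q = (β − φ) mod 2π = 6.198512 rad → L = 7.95·(0.526192 + 9.592073 + 6.198512) = 7.95·16.316778 = 129.718386 m
RLR: c = (6 − d² + 2cos(α−β) + 2d(sin α − sin β))/8 = -10.098957, |c| > 1 → infeasible
LRL: c = (6 − d² + 2cos(α−β) − 2d(sin α − sin β))/8 = -13.045041, |c| > 1 → infeasible
Shortest: RSR with L = 79.768693 m ≈ 79.7687 m

79.7687 m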